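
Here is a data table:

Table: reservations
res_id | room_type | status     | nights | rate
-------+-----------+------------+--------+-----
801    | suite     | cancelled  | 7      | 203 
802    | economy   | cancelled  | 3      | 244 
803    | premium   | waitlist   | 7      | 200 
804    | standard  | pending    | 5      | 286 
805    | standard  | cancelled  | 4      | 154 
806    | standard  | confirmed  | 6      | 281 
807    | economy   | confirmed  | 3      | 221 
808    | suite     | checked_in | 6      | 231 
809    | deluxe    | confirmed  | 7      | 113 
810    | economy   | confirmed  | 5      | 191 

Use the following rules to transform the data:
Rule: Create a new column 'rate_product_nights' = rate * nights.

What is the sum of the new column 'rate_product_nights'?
11080

Step 1: For each record, compute rate * nights
Example calculations:
  203 * 7 = 1421
  244 * 3 = 732
  200 * 7 = 1400
  ...
Step 2: Sum all derived values
Step 3: Total = 11080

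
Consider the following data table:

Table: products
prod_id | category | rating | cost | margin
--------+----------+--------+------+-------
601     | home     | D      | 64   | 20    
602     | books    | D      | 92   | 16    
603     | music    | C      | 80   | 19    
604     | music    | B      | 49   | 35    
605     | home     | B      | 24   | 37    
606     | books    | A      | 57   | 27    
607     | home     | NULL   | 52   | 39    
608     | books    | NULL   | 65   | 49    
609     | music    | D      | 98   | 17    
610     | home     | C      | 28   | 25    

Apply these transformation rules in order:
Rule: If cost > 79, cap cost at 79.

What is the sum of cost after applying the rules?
576

Step 1: 3 records have cost > 79
Step 2: These records originally summed to 270
Step 3: After capping: 3 × 79 = 237
Step 4: Unaffected records sum: 339
Step 5: Final sum = 237 + 339 = 576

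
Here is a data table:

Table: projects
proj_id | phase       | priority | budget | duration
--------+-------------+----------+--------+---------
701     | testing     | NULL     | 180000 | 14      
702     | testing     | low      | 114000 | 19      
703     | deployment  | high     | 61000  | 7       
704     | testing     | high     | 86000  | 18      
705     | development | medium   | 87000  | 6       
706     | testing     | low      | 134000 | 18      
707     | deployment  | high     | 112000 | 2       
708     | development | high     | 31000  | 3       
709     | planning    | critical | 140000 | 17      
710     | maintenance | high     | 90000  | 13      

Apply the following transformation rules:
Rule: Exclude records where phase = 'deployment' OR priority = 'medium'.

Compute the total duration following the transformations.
102

Step 1: Find records where phase = 'deployment' OR priority = 'medium'
Step 2: 3 records match, summing to 15
Step 3: Original sum: 117
Step 4: Remaining sum = 117 - 15 = 102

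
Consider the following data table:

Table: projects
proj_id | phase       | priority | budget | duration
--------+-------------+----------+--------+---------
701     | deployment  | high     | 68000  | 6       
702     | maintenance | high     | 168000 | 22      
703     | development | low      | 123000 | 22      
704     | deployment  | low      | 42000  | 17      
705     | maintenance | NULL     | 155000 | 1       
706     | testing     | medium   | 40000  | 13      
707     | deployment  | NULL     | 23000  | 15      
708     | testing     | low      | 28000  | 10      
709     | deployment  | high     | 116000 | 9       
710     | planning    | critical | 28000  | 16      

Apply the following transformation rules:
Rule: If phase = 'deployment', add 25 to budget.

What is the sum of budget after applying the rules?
791100

Step 1: Count records where phase = 'deployment': 4
Step 2: Total bonus added: 4 × 25 = 100
Step 3: Original sum of budget: 791000
Step 4: Final sum = 791000 + 100 = 791100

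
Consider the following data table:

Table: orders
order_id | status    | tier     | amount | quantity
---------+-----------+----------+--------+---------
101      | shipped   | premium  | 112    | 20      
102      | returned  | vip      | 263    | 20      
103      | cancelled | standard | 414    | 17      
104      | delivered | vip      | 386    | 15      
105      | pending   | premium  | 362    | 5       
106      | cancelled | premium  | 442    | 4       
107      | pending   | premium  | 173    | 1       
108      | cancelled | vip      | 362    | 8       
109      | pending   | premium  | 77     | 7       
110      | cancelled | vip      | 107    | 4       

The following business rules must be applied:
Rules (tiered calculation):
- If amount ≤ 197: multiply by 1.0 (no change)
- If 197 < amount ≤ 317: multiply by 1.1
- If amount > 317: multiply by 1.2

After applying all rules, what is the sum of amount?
3117.5

Step 1: Tier 1 (amount ≤ 197): 4 records, sum = 469 × 1.0 = 469.0
Step 2: Tier 2 (197 < amount ≤ 317): 1 records, sum = 263 × 1.1 = 289.3
Step 3: Tier 3 (amount > 317): 5 records, sum = 1966 × 1.2 = 2359.2
Step 4: Final sum = 469.0 + 289.3 + 2359.2 = 3117.5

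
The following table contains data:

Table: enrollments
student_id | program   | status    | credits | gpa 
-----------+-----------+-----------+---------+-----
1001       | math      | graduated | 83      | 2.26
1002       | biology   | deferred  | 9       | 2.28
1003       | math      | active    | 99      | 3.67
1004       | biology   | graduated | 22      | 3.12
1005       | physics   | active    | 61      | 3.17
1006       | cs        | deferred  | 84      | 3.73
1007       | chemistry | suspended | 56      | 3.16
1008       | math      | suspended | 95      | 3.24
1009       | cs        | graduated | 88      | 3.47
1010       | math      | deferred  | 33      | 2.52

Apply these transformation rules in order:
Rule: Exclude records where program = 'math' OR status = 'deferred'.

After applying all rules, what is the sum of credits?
227

Step 1: Find records where program = 'math' OR status = 'deferred'
Step 2: 6 records match, summing to 403
Step 3: Original sum: 630
Step 4: Remaining sum = 630 - 403 = 227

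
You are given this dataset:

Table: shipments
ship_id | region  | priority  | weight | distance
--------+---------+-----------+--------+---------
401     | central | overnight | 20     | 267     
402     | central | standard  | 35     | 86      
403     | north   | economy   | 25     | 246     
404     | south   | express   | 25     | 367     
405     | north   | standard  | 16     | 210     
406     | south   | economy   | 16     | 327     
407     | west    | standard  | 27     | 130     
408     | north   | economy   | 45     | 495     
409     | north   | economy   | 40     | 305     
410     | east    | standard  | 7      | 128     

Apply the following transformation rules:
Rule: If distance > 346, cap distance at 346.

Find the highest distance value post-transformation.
346

Step 1: Original maximum distance = 495
Step 2: Apply cap at 346
Step 3: 2 records had distance > 346 and were capped
Step 4: Maximum after transformation = 346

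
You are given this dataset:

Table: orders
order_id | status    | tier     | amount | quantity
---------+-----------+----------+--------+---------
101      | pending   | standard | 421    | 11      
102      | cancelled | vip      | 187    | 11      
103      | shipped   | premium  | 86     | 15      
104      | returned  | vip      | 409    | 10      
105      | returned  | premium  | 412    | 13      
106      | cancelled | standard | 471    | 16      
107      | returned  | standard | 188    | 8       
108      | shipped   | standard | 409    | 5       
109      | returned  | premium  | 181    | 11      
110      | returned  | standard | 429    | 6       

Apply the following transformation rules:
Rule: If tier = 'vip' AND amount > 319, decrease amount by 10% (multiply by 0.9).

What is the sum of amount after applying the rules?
3152.1

Step 1: Find records where tier = 'vip' AND amount > 319
Step 2: 1 records match, summing to 409
Step 3: After multiplier: 409 × 0.9 = 368.1
Step 4: Unaffected records sum: 2784
Step 5: Final sum = 368.1 + 2784 = 3152.1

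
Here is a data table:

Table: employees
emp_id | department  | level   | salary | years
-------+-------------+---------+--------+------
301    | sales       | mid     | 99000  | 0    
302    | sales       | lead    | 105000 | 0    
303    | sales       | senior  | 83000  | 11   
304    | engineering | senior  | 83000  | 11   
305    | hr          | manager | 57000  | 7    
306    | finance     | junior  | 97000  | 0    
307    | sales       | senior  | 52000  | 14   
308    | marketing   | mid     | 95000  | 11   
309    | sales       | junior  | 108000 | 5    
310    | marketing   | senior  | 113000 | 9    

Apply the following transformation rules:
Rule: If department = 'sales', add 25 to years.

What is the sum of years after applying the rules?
193

Step 1: Count records where department = 'sales': 5
Step 2: Total bonus added: 5 × 25 = 125
Step 3: Original sum of years: 68
Step 4: Final sum = 68 + 125 = 193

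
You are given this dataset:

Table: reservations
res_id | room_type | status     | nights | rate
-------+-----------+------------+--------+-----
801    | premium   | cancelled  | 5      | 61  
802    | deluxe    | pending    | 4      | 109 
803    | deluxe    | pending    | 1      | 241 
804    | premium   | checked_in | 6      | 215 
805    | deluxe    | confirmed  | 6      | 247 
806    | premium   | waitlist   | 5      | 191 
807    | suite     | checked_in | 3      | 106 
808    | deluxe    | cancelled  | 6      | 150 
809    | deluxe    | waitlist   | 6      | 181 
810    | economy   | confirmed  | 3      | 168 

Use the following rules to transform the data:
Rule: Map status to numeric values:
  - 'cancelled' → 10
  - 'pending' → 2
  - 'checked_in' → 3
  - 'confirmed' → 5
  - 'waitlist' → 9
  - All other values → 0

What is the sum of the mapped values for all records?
58

Step 1: Apply mapping to each record
Step 2: Count by status:
  'cancelled': 2 records × 10 = 20
  'pending': 2 records × 2 = 4
  'checked_in': 2 records × 3 = 6
  'confirmed': 2 records × 5 = 10
  'waitlist': 2 records × 9 = 18
Step 3: Sum all mapped values = 58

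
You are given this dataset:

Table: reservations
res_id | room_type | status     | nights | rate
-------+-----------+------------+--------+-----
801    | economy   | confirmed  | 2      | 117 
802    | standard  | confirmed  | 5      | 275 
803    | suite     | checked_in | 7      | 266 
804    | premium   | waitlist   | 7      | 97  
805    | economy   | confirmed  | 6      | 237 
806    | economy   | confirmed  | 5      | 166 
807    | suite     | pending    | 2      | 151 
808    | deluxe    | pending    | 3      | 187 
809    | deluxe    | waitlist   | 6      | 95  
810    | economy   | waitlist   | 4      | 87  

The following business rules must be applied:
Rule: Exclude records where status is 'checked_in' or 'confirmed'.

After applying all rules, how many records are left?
5

Step 1: Count records to exclude
  - 1 (checked_in) + 4 (confirmed) = 5 records
Step 2: Total records: 10
Step 3: Remaining = 10 - 5 = 5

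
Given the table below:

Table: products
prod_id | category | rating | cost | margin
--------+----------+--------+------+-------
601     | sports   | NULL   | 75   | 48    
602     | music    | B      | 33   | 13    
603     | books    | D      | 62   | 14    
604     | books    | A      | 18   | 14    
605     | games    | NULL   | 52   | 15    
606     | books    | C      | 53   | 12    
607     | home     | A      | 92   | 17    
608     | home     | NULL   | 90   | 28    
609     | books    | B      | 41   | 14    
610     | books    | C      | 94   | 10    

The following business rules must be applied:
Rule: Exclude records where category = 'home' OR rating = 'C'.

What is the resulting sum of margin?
118

Step 1: Find records where category = 'home' OR rating = 'C'
Step 2: 4 records match, summing to 67
Step 3: Original sum: 185
Step 4: Remaining sum = 185 - 67 = 118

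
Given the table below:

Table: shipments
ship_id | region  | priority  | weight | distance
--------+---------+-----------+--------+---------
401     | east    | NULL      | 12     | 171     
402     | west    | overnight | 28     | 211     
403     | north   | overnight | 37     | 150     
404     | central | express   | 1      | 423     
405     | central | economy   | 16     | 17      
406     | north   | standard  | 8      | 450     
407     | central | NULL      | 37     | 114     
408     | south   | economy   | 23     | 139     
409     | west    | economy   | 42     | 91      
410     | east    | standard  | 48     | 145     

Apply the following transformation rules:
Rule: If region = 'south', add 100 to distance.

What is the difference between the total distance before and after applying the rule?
100

Step 1: Original sum of distance = 1911
Step 2: 1 records have region = 'south'
Step 3: Each affected record changes by 100
Step 4: Total change = 1 × 100 = 100
Step 5: New sum = 1911 + 100 = 2011
Step 6: Difference = |2011 - 1911| = 100
        (Sum increased by 100)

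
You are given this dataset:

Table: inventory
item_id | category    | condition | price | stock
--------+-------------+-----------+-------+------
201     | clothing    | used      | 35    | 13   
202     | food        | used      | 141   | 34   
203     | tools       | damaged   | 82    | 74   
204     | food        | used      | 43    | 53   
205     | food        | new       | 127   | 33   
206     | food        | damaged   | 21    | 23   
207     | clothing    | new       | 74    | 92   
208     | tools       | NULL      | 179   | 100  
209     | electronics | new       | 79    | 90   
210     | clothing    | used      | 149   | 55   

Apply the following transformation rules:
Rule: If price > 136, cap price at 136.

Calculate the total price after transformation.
869

Step 1: 3 records have price > 136
Step 2: These records originally summed to 469
Step 3: After capping: 3 × 136 = 408
Step 4: Unaffected records sum: 461
Step 5: Final sum = 408 + 461 = 869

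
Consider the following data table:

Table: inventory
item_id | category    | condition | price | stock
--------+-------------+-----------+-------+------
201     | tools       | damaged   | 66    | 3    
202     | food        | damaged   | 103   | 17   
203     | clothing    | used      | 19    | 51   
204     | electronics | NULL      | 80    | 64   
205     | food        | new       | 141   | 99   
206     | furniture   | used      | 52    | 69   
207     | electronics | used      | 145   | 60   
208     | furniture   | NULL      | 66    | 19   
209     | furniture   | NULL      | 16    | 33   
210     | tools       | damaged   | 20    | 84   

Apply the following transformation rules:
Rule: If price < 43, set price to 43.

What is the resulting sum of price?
782

Step 1: 3 records have price < 43
Step 2: These records originally summed to 55
Step 3: After setting to minimum: 3 × 43 = 129
Step 4: Unaffected records sum: 653
Step 5: Final sum = 129 + 653 = 782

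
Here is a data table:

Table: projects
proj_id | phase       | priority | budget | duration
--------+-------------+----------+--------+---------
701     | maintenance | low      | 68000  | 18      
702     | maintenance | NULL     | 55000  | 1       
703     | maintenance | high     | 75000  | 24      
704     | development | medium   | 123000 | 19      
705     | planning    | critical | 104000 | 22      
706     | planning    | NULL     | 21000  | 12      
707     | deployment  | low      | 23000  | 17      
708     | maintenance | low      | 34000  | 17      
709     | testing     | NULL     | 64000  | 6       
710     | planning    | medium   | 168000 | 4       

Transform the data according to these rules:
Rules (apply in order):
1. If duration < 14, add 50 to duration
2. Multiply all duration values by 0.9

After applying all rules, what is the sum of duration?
306.0

Step 1: Apply Rule 1 - Add 50 to records with duration < 14
  - 4 records affected: 23 + (4 × 50) = 223
  - Unaffected records: 117
  - Sum after Rule 1: 340
Step 2: Apply Rule 2 - Multiply all by 0.9
  - 340 × 0.9 = 306.0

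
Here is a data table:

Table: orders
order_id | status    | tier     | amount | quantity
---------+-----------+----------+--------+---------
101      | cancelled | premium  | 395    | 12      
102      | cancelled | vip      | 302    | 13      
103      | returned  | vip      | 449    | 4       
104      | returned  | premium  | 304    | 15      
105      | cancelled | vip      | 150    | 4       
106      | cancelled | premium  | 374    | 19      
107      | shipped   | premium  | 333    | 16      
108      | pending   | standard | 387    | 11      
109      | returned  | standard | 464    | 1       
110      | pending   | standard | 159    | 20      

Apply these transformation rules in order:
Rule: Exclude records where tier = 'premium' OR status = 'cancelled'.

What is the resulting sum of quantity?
36

Step 1: Find records where tier = 'premium' OR status = 'cancelled'
Step 2: 6 records match, summing to 79
Step 3: Original sum: 115
Step 4: Remaining sum = 115 - 79 = 36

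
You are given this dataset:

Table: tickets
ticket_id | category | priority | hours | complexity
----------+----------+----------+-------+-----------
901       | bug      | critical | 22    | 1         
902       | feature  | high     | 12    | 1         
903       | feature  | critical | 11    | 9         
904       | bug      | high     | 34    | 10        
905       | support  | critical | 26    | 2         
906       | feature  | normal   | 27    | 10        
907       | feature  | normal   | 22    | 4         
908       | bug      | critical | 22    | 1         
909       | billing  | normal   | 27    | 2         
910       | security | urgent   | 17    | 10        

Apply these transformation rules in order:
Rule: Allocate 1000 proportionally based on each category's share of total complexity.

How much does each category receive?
billing: 40.0, bug: 240.0, feature: 480.0, security: 200.0, support: 40.0

Step 1: Calculate total complexity = 50
Step 2: Calculate each category's proportion:
  billing: 2/50 = 4.00% → 40.0
  bug: 12/50 = 24.00% → 240.0
  feature: 24/50 = 48.00% → 480.0
  security: 10/50 = 20.00% → 200.0
  support: 2/50 = 4.00% → 40.0
Step 3: Verify: sum of allocations ≈ 1000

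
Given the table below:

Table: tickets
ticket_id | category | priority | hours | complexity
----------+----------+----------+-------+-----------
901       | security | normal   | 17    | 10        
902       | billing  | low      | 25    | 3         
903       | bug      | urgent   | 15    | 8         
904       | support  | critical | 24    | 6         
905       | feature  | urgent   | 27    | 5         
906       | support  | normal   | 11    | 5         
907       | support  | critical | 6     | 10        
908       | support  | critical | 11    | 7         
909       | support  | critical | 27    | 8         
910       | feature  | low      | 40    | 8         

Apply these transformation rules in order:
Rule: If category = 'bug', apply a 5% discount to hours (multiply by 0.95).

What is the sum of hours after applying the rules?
202.25

Step 1: Records with category = 'bug' have total hours = 15
Step 2: Apply multiplier: 15 × 0.95 = 14.25
Step 3: Other records total: 188
Step 4: Final sum = 14.25 + 188 = 202.25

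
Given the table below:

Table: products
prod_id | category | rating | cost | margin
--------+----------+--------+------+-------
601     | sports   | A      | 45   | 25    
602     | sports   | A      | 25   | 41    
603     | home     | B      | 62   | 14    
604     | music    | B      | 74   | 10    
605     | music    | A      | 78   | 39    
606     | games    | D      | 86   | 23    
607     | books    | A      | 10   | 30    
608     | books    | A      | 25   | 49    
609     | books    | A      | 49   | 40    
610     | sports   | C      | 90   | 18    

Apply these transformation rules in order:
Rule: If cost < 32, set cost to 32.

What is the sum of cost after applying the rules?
580

Step 1: 3 records have cost < 32
Step 2: These records originally summed to 60
Step 3: After setting to minimum: 3 × 32 = 96
Step 4: Unaffected records sum: 484
Step 5: Final sum = 96 + 484 = 580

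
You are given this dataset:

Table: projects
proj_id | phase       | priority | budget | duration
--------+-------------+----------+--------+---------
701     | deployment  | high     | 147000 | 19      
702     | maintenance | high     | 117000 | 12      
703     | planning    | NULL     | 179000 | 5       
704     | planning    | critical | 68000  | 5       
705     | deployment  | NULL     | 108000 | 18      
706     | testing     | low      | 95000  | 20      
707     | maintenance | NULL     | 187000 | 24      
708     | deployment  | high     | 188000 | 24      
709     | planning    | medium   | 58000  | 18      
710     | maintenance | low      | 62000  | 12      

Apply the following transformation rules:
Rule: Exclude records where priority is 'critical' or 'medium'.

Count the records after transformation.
8

Step 1: Count records to exclude
  - 1 (critical) + 1 (medium) = 2 records
Step 2: Total records: 10
Step 3: Remaining = 10 - 2 = 8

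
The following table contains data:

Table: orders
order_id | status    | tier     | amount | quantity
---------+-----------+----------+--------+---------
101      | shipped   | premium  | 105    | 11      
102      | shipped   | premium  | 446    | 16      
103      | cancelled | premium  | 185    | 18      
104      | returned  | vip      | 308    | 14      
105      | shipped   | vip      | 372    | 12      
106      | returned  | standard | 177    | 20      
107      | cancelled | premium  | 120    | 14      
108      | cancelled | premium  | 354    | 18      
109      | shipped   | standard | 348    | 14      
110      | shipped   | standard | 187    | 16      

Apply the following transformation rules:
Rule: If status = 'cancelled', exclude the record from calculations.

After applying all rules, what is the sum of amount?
1943

Step 1: Identify records where status = 'cancelled'
Step 2: The excluded records sum to 659
Step 3: Original total amount = 2602
Step 4: Remaining total = 2602 - 659 = 1943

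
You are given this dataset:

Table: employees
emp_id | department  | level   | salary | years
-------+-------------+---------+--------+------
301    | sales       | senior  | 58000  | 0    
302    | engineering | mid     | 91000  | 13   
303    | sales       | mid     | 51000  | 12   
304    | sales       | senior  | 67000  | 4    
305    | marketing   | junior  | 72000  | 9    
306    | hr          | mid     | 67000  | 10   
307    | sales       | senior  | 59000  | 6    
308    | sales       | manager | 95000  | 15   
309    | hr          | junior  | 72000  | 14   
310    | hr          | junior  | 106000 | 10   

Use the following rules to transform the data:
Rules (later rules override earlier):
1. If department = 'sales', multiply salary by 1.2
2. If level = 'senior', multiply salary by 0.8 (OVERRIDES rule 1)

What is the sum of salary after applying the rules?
730400.0

Step 1: Rule 2 takes priority for records with level = 'senior'
  - 3 records: 184000 × 0.8 = 147200.0
Step 2: Rule 1 applies to remaining records with department = 'sales'
  - 2 records: 146000 × 1.2 = 175200.0
Step 3: Other records unchanged: 408000
Step 4: Final sum = 147200.0 + 175200.0 + 408000 = 730400.0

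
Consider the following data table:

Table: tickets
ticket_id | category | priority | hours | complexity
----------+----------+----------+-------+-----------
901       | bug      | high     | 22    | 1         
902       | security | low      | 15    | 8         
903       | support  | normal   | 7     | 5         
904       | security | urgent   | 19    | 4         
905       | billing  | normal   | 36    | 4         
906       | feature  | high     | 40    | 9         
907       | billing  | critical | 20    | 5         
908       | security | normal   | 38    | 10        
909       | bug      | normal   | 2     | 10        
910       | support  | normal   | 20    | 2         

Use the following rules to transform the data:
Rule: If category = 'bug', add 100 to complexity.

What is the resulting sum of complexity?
258

Step 1: Count records where category = 'bug': 2
Step 2: Total bonus added: 2 × 100 = 200
Step 3: Original sum of complexity: 58
Step 4: Final sum = 58 + 200 = 258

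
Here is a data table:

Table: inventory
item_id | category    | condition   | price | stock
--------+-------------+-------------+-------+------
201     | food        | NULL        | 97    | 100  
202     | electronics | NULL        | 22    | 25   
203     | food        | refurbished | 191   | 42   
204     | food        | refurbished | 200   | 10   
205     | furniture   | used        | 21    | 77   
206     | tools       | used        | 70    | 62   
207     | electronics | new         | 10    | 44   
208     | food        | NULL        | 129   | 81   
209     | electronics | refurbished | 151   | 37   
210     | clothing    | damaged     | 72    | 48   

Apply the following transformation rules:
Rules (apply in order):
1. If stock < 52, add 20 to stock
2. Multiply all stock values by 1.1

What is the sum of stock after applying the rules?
710.6

Step 1: Apply Rule 1 - Add 20 to records with stock < 52
  - 6 records affected: 206 + (6 × 20) = 326
  - Unaffected records: 320
  - Sum after Rule 1: 646
Step 2: Apply Rule 2 - Multiply all by 1.1
  - 646 × 1.1 = 710.6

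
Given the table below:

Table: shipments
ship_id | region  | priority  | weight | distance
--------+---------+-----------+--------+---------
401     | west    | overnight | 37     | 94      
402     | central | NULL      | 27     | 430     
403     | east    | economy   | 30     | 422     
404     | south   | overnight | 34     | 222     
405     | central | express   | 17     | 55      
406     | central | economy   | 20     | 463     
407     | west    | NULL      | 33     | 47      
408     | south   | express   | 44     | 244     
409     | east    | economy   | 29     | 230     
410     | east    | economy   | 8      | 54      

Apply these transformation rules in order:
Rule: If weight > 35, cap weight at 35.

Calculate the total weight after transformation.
268

Step 1: 2 records have weight > 35
Step 2: These records originally summed to 81
Step 3: After capping: 2 × 35 = 70
Step 4: Unaffected records sum: 198
Step 5: Final sum = 70 + 198 = 268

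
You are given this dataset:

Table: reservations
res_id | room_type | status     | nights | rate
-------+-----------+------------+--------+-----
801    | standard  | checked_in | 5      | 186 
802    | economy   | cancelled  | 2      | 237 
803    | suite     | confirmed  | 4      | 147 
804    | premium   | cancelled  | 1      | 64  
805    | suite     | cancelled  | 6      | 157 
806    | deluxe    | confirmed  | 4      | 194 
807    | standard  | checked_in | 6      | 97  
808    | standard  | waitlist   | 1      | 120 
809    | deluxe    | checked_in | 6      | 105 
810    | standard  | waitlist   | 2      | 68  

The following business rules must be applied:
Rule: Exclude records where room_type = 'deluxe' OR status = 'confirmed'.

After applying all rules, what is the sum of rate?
929

Step 1: Find records where room_type = 'deluxe' OR status = 'confirmed'
Step 2: 3 records match, summing to 446
Step 3: Original sum: 1375
Step 4: Remaining sum = 1375 - 446 = 929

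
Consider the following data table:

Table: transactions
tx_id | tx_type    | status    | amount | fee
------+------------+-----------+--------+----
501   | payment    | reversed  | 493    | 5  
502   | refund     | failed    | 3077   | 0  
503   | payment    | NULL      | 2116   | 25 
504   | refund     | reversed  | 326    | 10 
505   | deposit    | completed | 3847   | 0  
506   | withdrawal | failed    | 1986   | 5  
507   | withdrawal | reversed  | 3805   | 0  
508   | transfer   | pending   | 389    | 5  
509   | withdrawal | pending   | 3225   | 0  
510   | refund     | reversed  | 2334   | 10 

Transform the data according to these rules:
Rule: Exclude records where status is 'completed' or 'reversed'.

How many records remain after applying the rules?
5

Step 1: Count records to exclude
  - 1 (completed) + 4 (reversed) = 5 records
Step 2: Total records: 10
Step 3: Remaining = 10 - 5 = 5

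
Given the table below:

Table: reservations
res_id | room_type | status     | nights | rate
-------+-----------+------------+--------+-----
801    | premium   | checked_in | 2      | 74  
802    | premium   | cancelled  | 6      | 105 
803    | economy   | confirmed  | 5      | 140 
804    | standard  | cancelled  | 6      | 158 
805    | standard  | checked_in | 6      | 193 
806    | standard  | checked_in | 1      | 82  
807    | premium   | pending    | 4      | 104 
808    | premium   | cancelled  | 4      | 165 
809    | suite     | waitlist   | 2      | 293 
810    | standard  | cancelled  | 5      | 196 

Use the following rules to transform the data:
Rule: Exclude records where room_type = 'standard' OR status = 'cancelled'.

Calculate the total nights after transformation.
13

Step 1: Find records where room_type = 'standard' OR status = 'cancelled'
Step 2: 6 records match, summing to 28
Step 3: Original sum: 41
Step 4: Remaining sum = 41 - 28 = 13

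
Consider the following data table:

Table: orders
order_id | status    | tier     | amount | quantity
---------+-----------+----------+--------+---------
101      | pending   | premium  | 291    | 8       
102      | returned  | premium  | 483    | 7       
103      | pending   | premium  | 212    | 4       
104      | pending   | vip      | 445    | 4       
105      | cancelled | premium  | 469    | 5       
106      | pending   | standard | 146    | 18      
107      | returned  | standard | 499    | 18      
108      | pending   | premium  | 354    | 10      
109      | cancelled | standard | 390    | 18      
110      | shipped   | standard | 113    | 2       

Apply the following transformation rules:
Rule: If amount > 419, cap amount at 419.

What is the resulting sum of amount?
3182

Step 1: 4 records have amount > 419
Step 2: These records originally summed to 1896
Step 3: After capping: 4 × 419 = 1676
Step 4: Unaffected records sum: 1506
Step 5: Final sum = 1676 + 1506 = 3182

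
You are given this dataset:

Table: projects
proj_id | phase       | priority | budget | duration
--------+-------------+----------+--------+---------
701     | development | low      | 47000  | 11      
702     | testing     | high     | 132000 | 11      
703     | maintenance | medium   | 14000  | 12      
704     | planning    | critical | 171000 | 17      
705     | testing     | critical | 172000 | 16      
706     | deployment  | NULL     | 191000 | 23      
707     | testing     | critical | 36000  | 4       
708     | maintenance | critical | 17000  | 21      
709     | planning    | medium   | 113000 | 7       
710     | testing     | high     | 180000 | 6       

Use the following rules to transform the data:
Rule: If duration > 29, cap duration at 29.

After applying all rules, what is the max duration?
23

Step 1: Original maximum duration = 23
Step 2: Check cap of 29 against maximum
Step 3: No records exceed the cap (max 23 <= cap 29), so no capping applies
Step 4: Maximum after transformation = 23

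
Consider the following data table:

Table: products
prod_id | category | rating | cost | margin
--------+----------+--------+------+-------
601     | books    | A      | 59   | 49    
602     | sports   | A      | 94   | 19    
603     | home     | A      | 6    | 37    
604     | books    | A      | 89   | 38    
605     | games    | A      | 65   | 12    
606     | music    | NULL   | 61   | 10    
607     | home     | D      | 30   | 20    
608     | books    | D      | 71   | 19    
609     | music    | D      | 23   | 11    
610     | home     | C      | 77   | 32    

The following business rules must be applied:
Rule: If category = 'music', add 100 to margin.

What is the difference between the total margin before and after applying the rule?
200

Step 1: Original sum of margin = 247
Step 2: 2 records have category = 'music'
Step 3: Each affected record changes by 100
Step 4: Total change = 2 × 100 = 200
Step 5: New sum = 247 + 200 = 447
Step 6: Difference = |447 - 247| = 200
        (Sum increased by 200)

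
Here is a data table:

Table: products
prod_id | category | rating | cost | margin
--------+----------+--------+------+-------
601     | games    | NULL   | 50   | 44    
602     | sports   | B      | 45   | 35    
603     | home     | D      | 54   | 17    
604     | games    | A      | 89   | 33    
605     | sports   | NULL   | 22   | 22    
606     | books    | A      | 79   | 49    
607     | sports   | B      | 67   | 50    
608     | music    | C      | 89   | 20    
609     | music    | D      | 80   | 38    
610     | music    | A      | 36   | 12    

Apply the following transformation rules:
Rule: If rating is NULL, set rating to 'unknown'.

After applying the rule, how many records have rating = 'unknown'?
2

Step 1: Count records where rating IS NULL
Step 2: Found 2 records with NULL rating
Step 3: These records will have rating set to 'unknown'
Step 4: Records already having rating = 'unknown': 0
Step 5: Answer: 2 + 0 = 2 records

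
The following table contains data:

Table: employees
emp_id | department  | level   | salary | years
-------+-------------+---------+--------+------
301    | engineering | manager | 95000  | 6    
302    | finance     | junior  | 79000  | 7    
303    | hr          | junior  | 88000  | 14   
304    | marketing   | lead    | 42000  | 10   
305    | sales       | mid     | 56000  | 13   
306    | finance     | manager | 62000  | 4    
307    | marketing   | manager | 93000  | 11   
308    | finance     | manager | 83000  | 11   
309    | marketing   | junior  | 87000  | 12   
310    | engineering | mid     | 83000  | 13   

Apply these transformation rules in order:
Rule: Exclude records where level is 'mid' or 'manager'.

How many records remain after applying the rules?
4

Step 1: Count records to exclude
  - 2 (mid) + 4 (manager) = 6 records
Step 2: Total records: 10
Step 3: Remaining = 10 - 6 = 4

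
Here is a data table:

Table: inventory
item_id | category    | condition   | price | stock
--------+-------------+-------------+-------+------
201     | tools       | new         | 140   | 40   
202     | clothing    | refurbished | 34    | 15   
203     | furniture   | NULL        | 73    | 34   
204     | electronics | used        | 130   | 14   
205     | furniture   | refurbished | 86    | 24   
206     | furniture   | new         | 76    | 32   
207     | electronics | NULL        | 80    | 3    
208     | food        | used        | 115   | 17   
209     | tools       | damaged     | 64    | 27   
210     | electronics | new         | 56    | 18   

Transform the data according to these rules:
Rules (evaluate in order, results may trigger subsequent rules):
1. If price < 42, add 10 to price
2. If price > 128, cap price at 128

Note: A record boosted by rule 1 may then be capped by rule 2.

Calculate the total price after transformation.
850

Step 1: Apply rule 1 to records with price < 42
  - 1 records get bonus of 10
  - Of these, 0 records then exceed 128 and get capped
Step 2: Apply rule 2 to records with price > 128
  - 2 records (original) are capped
Step 3: Calculate final sum = 850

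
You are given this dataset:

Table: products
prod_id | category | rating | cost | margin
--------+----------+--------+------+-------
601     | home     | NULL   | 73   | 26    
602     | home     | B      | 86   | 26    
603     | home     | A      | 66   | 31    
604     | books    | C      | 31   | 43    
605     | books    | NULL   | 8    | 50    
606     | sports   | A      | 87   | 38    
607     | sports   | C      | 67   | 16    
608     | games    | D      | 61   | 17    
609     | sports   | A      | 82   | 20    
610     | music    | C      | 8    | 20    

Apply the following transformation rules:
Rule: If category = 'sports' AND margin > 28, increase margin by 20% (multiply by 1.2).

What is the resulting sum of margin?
294.6

Step 1: Find records where category = 'sports' AND margin > 28
Step 2: 1 records match, summing to 38
Step 3: After multiplier: 38 × 1.2 = 45.6
Step 4: Unaffected records sum: 249
Step 5: Final sum = 45.6 + 249 = 294.6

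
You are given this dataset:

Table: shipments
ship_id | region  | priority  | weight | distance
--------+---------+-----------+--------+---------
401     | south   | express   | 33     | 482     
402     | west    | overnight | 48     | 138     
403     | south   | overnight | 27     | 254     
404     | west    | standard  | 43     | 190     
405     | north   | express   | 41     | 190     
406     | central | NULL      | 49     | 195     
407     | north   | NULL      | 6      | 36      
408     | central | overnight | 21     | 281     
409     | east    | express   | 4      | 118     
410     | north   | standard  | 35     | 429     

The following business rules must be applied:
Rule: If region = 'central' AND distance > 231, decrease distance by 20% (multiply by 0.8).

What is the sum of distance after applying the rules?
2256.8

Step 1: Find records where region = 'central' AND distance > 231
Step 2: 1 records match, summing to 281
Step 3: After multiplier: 281 × 0.8 = 224.8
Step 4: Unaffected records sum: 2032
Step 5: Final sum = 224.8 + 2032 = 2256.8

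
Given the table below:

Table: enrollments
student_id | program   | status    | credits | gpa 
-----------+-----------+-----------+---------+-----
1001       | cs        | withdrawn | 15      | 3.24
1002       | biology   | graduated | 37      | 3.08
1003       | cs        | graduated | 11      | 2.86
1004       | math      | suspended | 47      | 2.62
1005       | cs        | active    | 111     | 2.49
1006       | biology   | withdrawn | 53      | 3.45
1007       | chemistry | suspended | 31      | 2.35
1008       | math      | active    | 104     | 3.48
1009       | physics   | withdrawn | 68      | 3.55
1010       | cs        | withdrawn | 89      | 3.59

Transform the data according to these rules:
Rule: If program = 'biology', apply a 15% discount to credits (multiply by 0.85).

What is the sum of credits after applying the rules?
552.5

Step 1: Records with program = 'biology' have total credits = 90
Step 2: Apply multiplier: 90 × 0.85 = 76.5
Step 3: Other records total: 476
Step 4: Final sum = 76.5 + 476 = 552.5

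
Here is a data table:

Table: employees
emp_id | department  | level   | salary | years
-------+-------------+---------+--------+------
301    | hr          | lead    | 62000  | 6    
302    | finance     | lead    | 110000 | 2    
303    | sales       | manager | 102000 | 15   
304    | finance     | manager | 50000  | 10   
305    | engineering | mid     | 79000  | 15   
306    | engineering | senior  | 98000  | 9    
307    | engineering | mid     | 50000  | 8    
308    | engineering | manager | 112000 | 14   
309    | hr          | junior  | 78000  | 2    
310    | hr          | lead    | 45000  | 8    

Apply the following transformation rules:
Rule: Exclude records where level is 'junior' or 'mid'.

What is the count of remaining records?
7

Step 1: Count records to exclude
  - 1 (junior) + 2 (mid) = 3 records
Step 2: Total records: 10
Step 3: Remaining = 10 - 3 = 7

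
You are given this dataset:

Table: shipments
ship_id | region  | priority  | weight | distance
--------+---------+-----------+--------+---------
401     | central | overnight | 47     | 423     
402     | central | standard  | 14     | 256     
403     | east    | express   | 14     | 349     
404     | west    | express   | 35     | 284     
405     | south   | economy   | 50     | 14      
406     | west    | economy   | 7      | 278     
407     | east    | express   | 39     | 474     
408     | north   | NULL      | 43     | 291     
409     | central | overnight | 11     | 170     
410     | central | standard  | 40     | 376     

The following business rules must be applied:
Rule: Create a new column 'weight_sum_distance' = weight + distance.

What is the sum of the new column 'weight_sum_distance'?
3215

Step 1: For each record, compute weight + distance
Example calculations:
  47 + 423 = 470
  14 + 256 = 270
  14 + 349 = 363
  ...
Step 2: Sum all derived values
Step 3: Total = 3215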